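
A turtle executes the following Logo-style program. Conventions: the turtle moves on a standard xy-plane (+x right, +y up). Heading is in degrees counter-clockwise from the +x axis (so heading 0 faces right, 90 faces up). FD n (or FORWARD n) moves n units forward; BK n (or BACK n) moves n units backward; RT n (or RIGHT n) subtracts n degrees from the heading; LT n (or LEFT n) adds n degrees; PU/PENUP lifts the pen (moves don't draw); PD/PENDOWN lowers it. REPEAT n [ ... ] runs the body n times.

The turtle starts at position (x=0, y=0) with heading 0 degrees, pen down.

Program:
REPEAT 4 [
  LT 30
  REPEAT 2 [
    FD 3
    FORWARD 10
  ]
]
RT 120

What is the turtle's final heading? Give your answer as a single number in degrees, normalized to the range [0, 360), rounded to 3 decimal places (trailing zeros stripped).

Executing turtle program step by step:
Start: pos=(0,0), heading=0, pen down
REPEAT 4 [
  -- iteration 1/4 --
  LT 30: heading 0 -> 30
  REPEAT 2 [
    -- iteration 1/2 --
    FD 3: (0,0) -> (2.598,1.5) [heading=30, draw]
    FD 10: (2.598,1.5) -> (11.258,6.5) [heading=30, draw]
    -- iteration 2/2 --
    FD 3: (11.258,6.5) -> (13.856,8) [heading=30, draw]
    FD 10: (13.856,8) -> (22.517,13) [heading=30, draw]
  ]
  -- iteration 2/4 --
  LT 30: heading 30 -> 60
  REPEAT 2 [
    -- iteration 1/2 --
    FD 3: (22.517,13) -> (24.017,15.598) [heading=60, draw]
    FD 10: (24.017,15.598) -> (29.017,24.258) [heading=60, draw]
    -- iteration 2/2 --
    FD 3: (29.017,24.258) -> (30.517,26.856) [heading=60, draw]
    FD 10: (30.517,26.856) -> (35.517,35.517) [heading=60, draw]
  ]
  -- iteration 3/4 --
  LT 30: heading 60 -> 90
  REPEAT 2 [
    -- iteration 1/2 --
    FD 3: (35.517,35.517) -> (35.517,38.517) [heading=90, draw]
    FD 10: (35.517,38.517) -> (35.517,48.517) [heading=90, draw]
    -- iteration 2/2 --
    FD 3: (35.517,48.517) -> (35.517,51.517) [heading=90, draw]
    FD 10: (35.517,51.517) -> (35.517,61.517) [heading=90, draw]
  ]
  -- iteration 4/4 --
  LT 30: heading 90 -> 120
  REPEAT 2 [
    -- iteration 1/2 --
    FD 3: (35.517,61.517) -> (34.017,64.115) [heading=120, draw]
    FD 10: (34.017,64.115) -> (29.017,72.775) [heading=120, draw]
    -- iteration 2/2 --
    FD 3: (29.017,72.775) -> (27.517,75.373) [heading=120, draw]
    FD 10: (27.517,75.373) -> (22.517,84.033) [heading=120, draw]
  ]
]
RT 120: heading 120 -> 0
Final: pos=(22.517,84.033), heading=0, 16 segment(s) drawn

Answer: 0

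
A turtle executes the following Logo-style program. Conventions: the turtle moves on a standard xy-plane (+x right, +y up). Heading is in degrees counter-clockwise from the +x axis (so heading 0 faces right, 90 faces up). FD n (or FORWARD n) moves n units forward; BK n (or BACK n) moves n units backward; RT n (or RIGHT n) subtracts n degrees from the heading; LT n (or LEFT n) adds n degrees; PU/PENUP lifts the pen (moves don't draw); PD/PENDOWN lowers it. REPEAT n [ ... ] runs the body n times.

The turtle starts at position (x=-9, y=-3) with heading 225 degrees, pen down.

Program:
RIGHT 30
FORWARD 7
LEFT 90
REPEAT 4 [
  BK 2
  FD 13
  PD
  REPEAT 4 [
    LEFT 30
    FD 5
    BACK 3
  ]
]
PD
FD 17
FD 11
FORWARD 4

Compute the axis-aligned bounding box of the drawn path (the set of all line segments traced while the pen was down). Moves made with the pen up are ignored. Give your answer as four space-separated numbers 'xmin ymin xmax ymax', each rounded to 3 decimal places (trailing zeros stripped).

Executing turtle program step by step:
Start: pos=(-9,-3), heading=225, pen down
RT 30: heading 225 -> 195
FD 7: (-9,-3) -> (-15.761,-4.812) [heading=195, draw]
LT 90: heading 195 -> 285
REPEAT 4 [
  -- iteration 1/4 --
  BK 2: (-15.761,-4.812) -> (-16.279,-2.88) [heading=285, draw]
  FD 13: (-16.279,-2.88) -> (-12.914,-15.437) [heading=285, draw]
  PD: pen down
  REPEAT 4 [
    -- iteration 1/4 --
    LT 30: heading 285 -> 315
    FD 5: (-12.914,-15.437) -> (-9.379,-18.972) [heading=315, draw]
    BK 3: (-9.379,-18.972) -> (-11.5,-16.851) [heading=315, draw]
    -- iteration 2/4 --
    LT 30: heading 315 -> 345
    FD 5: (-11.5,-16.851) -> (-6.671,-18.145) [heading=345, draw]
    BK 3: (-6.671,-18.145) -> (-9.568,-17.369) [heading=345, draw]
    -- iteration 3/4 --
    LT 30: heading 345 -> 15
    FD 5: (-9.568,-17.369) -> (-4.739,-16.075) [heading=15, draw]
    BK 3: (-4.739,-16.075) -> (-7.637,-16.851) [heading=15, draw]
    -- iteration 4/4 --
    LT 30: heading 15 -> 45
    FD 5: (-7.637,-16.851) -> (-4.101,-13.316) [heading=45, draw]
    BK 3: (-4.101,-13.316) -> (-6.222,-15.437) [heading=45, draw]
  ]
  -- iteration 2/4 --
  BK 2: (-6.222,-15.437) -> (-7.637,-16.851) [heading=45, draw]
  FD 13: (-7.637,-16.851) -> (1.556,-7.659) [heading=45, draw]
  PD: pen down
  REPEAT 4 [
    -- iteration 1/4 --
    LT 30: heading 45 -> 75
    FD 5: (1.556,-7.659) -> (2.85,-2.829) [heading=75, draw]
    BK 3: (2.85,-2.829) -> (2.073,-5.727) [heading=75, draw]
    -- iteration 2/4 --
    LT 30: heading 75 -> 105
    FD 5: (2.073,-5.727) -> (0.779,-0.897) [heading=105, draw]
    BK 3: (0.779,-0.897) -> (1.556,-3.795) [heading=105, draw]
    -- iteration 3/4 --
    LT 30: heading 105 -> 135
    FD 5: (1.556,-3.795) -> (-1.98,-0.26) [heading=135, draw]
    BK 3: (-1.98,-0.26) -> (0.142,-2.381) [heading=135, draw]
    -- iteration 4/4 --
    LT 30: heading 135 -> 165
    FD 5: (0.142,-2.381) -> (-4.688,-1.087) [heading=165, draw]
    BK 3: (-4.688,-1.087) -> (-1.79,-1.863) [heading=165, draw]
  ]
  -- iteration 3/4 --
  BK 2: (-1.79,-1.863) -> (0.142,-2.381) [heading=165, draw]
  FD 13: (0.142,-2.381) -> (-12.415,0.984) [heading=165, draw]
  PD: pen down
  REPEAT 4 [
    -- iteration 1/4 --
    LT 30: heading 165 -> 195
    FD 5: (-12.415,0.984) -> (-17.245,-0.31) [heading=195, draw]
    BK 3: (-17.245,-0.31) -> (-14.347,0.466) [heading=195, draw]
    -- iteration 2/4 --
    LT 30: heading 195 -> 225
    FD 5: (-14.347,0.466) -> (-17.883,-3.069) [heading=225, draw]
    BK 3: (-17.883,-3.069) -> (-15.761,-0.948) [heading=225, draw]
    -- iteration 3/4 --
    LT 30: heading 225 -> 255
    FD 5: (-15.761,-0.948) -> (-17.056,-5.778) [heading=255, draw]
    BK 3: (-17.056,-5.778) -> (-16.279,-2.88) [heading=255, draw]
    -- iteration 4/4 --
    LT 30: heading 255 -> 285
    FD 5: (-16.279,-2.88) -> (-14.985,-7.71) [heading=285, draw]
    BK 3: (-14.985,-7.71) -> (-15.761,-4.812) [heading=285, draw]
  ]
  -- iteration 4/4 --
  BK 2: (-15.761,-4.812) -> (-16.279,-2.88) [heading=285, draw]
  FD 13: (-16.279,-2.88) -> (-12.914,-15.437) [heading=285, draw]
  PD: pen down
  REPEAT 4 [
    -- iteration 1/4 --
    LT 30: heading 285 -> 315
    FD 5: (-12.914,-15.437) -> (-9.379,-18.972) [heading=315, draw]
    BK 3: (-9.379,-18.972) -> (-11.5,-16.851) [heading=315, draw]
    -- iteration 2/4 --
    LT 30: heading 315 -> 345
    FD 5: (-11.5,-16.851) -> (-6.671,-18.145) [heading=345, draw]
    BK 3: (-6.671,-18.145) -> (-9.568,-17.369) [heading=345, draw]
    -- iteration 3/4 --
    LT 30: heading 345 -> 15
    FD 5: (-9.568,-17.369) -> (-4.739,-16.075) [heading=15, draw]
    BK 3: (-4.739,-16.075) -> (-7.637,-16.851) [heading=15, draw]
    -- iteration 4/4 --
    LT 30: heading 15 -> 45
    FD 5: (-7.637,-16.851) -> (-4.101,-13.316) [heading=45, draw]
    BK 3: (-4.101,-13.316) -> (-6.222,-15.437) [heading=45, draw]
  ]
]
PD: pen down
FD 17: (-6.222,-15.437) -> (5.798,-3.416) [heading=45, draw]
FD 11: (5.798,-3.416) -> (13.577,4.362) [heading=45, draw]
FD 4: (13.577,4.362) -> (16.405,7.19) [heading=45, draw]
Final: pos=(16.405,7.19), heading=45, 44 segment(s) drawn

Segment endpoints: x in {-17.883, -17.245, -17.056, -16.279, -16.279, -15.761, -15.761, -15.761, -14.985, -14.347, -12.914, -12.914, -12.415, -11.5, -11.5, -9.568, -9.568, -9.379, -9.379, -9, -7.637, -7.637, -6.671, -6.671, -6.222, -6.222, -4.739, -4.739, -4.688, -4.101, -4.101, -1.98, -1.79, 0.142, 0.142, 0.779, 1.556, 1.556, 2.073, 2.85, 5.798, 13.577, 16.405}, y in {-18.972, -18.145, -18.145, -17.369, -17.369, -16.851, -16.851, -16.851, -16.075, -16.075, -15.437, -15.437, -15.437, -15.437, -13.316, -13.316, -7.71, -7.659, -5.778, -5.727, -4.812, -4.812, -3.795, -3.416, -3.069, -3, -2.88, -2.88, -2.829, -2.381, -1.863, -1.087, -0.948, -0.897, -0.31, -0.26, 0.466, 0.984, 4.362, 7.19}
xmin=-17.883, ymin=-18.972, xmax=16.405, ymax=7.19

Answer: -17.883 -18.972 16.405 7.19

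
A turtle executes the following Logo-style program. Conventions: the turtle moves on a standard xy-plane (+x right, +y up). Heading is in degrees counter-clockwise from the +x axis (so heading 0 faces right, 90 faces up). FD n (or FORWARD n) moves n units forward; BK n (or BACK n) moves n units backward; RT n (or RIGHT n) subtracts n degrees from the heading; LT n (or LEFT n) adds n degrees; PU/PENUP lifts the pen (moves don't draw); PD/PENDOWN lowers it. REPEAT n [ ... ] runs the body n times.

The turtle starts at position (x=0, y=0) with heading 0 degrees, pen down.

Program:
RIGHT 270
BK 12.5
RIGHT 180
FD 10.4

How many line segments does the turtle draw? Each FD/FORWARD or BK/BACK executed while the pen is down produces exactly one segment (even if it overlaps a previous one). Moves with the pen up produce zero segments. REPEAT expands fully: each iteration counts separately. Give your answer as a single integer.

Executing turtle program step by step:
Start: pos=(0,0), heading=0, pen down
RT 270: heading 0 -> 90
BK 12.5: (0,0) -> (0,-12.5) [heading=90, draw]
RT 180: heading 90 -> 270
FD 10.4: (0,-12.5) -> (0,-22.9) [heading=270, draw]
Final: pos=(0,-22.9), heading=270, 2 segment(s) drawn
Segments drawn: 2

Answer: 2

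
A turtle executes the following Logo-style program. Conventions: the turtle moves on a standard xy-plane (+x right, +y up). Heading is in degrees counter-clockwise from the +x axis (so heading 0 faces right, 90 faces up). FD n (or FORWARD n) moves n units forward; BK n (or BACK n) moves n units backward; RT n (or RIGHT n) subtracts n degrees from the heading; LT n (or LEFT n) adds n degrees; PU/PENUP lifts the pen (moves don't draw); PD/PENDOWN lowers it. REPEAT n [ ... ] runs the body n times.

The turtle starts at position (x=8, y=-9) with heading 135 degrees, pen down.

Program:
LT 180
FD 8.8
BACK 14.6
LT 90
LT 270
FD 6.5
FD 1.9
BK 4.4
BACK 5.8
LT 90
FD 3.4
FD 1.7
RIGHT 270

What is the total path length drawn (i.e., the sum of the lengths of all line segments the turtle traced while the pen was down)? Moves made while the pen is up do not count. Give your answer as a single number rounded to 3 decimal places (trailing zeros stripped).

Executing turtle program step by step:
Start: pos=(8,-9), heading=135, pen down
LT 180: heading 135 -> 315
FD 8.8: (8,-9) -> (14.223,-15.223) [heading=315, draw]
BK 14.6: (14.223,-15.223) -> (3.899,-4.899) [heading=315, draw]
LT 90: heading 315 -> 45
LT 270: heading 45 -> 315
FD 6.5: (3.899,-4.899) -> (8.495,-9.495) [heading=315, draw]
FD 1.9: (8.495,-9.495) -> (9.838,-10.838) [heading=315, draw]
BK 4.4: (9.838,-10.838) -> (6.727,-7.727) [heading=315, draw]
BK 5.8: (6.727,-7.727) -> (2.626,-3.626) [heading=315, draw]
LT 90: heading 315 -> 45
FD 3.4: (2.626,-3.626) -> (5.03,-1.222) [heading=45, draw]
FD 1.7: (5.03,-1.222) -> (6.232,-0.02) [heading=45, draw]
RT 270: heading 45 -> 135
Final: pos=(6.232,-0.02), heading=135, 8 segment(s) drawn

Segment lengths:
  seg 1: (8,-9) -> (14.223,-15.223), length = 8.8
  seg 2: (14.223,-15.223) -> (3.899,-4.899), length = 14.6
  seg 3: (3.899,-4.899) -> (8.495,-9.495), length = 6.5
  seg 4: (8.495,-9.495) -> (9.838,-10.838), length = 1.9
  seg 5: (9.838,-10.838) -> (6.727,-7.727), length = 4.4
  seg 6: (6.727,-7.727) -> (2.626,-3.626), length = 5.8
  seg 7: (2.626,-3.626) -> (5.03,-1.222), length = 3.4
  seg 8: (5.03,-1.222) -> (6.232,-0.02), length = 1.7
Total = 47.1

Answer: 47.1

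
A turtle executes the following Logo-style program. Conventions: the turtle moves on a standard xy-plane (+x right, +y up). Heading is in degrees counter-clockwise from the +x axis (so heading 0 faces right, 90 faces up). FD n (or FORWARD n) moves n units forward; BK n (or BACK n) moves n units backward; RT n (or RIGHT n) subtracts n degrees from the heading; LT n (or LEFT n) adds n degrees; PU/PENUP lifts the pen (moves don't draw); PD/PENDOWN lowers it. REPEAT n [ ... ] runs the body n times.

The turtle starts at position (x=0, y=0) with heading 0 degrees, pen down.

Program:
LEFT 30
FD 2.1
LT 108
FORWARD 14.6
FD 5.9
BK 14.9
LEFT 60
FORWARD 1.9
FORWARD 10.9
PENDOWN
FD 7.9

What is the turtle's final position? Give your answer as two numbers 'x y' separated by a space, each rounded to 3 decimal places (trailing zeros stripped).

Answer: -22.03 -1.6

Derivation:
Executing turtle program step by step:
Start: pos=(0,0), heading=0, pen down
LT 30: heading 0 -> 30
FD 2.1: (0,0) -> (1.819,1.05) [heading=30, draw]
LT 108: heading 30 -> 138
FD 14.6: (1.819,1.05) -> (-9.031,10.819) [heading=138, draw]
FD 5.9: (-9.031,10.819) -> (-13.416,14.767) [heading=138, draw]
BK 14.9: (-13.416,14.767) -> (-2.343,4.797) [heading=138, draw]
LT 60: heading 138 -> 198
FD 1.9: (-2.343,4.797) -> (-4.15,4.21) [heading=198, draw]
FD 10.9: (-4.15,4.21) -> (-14.516,0.842) [heading=198, draw]
PD: pen down
FD 7.9: (-14.516,0.842) -> (-22.03,-1.6) [heading=198, draw]
Final: pos=(-22.03,-1.6), heading=198, 7 segment(s) drawn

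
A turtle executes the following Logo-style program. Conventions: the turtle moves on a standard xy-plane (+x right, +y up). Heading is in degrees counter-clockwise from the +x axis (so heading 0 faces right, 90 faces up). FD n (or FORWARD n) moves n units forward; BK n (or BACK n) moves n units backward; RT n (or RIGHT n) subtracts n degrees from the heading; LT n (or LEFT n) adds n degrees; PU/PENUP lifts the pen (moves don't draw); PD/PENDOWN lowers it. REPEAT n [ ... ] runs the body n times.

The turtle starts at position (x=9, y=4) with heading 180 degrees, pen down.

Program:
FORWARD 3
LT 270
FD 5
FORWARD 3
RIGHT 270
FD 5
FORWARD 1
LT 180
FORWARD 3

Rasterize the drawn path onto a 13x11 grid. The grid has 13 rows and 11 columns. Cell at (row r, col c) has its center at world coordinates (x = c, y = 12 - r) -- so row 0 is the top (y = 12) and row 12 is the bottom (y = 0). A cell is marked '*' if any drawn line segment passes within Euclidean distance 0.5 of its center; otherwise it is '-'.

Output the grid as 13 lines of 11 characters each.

Answer: *******----
------*----
------*----
------*----
------*----
------*----
------*----
------*----
------****-
-----------
-----------
-----------
-----------

Derivation:
Segment 0: (9,4) -> (6,4)
Segment 1: (6,4) -> (6,9)
Segment 2: (6,9) -> (6,12)
Segment 3: (6,12) -> (1,12)
Segment 4: (1,12) -> (0,12)
Segment 5: (0,12) -> (3,12)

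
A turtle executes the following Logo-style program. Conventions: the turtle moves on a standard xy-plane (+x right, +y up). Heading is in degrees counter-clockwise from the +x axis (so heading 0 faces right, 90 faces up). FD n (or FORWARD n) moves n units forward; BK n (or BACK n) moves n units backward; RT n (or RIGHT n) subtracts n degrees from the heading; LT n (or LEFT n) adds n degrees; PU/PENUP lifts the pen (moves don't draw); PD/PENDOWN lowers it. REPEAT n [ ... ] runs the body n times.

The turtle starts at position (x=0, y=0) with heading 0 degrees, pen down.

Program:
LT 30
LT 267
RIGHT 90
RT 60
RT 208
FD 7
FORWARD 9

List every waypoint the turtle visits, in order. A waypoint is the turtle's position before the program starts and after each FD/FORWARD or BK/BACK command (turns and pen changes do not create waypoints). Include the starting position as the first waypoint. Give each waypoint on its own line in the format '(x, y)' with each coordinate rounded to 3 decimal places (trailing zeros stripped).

Executing turtle program step by step:
Start: pos=(0,0), heading=0, pen down
LT 30: heading 0 -> 30
LT 267: heading 30 -> 297
RT 90: heading 297 -> 207
RT 60: heading 207 -> 147
RT 208: heading 147 -> 299
FD 7: (0,0) -> (3.394,-6.122) [heading=299, draw]
FD 9: (3.394,-6.122) -> (7.757,-13.994) [heading=299, draw]
Final: pos=(7.757,-13.994), heading=299, 2 segment(s) drawn
Waypoints (3 total):
(0, 0)
(3.394, -6.122)
(7.757, -13.994)

Answer: (0, 0)
(3.394, -6.122)
(7.757, -13.994)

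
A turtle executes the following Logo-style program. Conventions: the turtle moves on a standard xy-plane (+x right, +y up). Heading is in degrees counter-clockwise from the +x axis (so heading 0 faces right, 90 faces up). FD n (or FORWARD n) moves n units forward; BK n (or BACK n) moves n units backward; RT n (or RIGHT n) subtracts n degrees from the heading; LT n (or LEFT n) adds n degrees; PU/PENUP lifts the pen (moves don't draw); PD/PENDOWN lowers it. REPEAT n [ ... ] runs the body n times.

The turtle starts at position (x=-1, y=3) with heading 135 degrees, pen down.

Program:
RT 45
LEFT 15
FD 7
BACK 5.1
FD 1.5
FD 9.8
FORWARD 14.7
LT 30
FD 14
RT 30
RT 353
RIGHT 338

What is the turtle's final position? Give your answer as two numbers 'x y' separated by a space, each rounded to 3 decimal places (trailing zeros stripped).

Answer: -18.121 39.849

Derivation:
Executing turtle program step by step:
Start: pos=(-1,3), heading=135, pen down
RT 45: heading 135 -> 90
LT 15: heading 90 -> 105
FD 7: (-1,3) -> (-2.812,9.761) [heading=105, draw]
BK 5.1: (-2.812,9.761) -> (-1.492,4.835) [heading=105, draw]
FD 1.5: (-1.492,4.835) -> (-1.88,6.284) [heading=105, draw]
FD 9.8: (-1.88,6.284) -> (-4.416,15.75) [heading=105, draw]
FD 14.7: (-4.416,15.75) -> (-8.221,29.949) [heading=105, draw]
LT 30: heading 105 -> 135
FD 14: (-8.221,29.949) -> (-18.121,39.849) [heading=135, draw]
RT 30: heading 135 -> 105
RT 353: heading 105 -> 112
RT 338: heading 112 -> 134
Final: pos=(-18.121,39.849), heading=134, 6 segment(s) drawn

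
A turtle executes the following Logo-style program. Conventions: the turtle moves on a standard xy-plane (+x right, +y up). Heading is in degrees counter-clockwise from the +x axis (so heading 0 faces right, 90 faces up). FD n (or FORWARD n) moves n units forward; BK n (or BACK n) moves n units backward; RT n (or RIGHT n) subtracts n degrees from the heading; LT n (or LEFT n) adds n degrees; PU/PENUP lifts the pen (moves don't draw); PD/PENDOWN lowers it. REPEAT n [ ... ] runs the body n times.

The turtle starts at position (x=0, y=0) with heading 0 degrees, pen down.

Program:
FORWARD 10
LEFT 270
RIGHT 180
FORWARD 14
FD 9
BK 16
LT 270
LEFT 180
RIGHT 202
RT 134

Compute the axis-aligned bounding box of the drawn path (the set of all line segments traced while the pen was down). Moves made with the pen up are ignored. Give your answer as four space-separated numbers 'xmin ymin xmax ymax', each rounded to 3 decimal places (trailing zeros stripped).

Answer: 0 0 10 23

Derivation:
Executing turtle program step by step:
Start: pos=(0,0), heading=0, pen down
FD 10: (0,0) -> (10,0) [heading=0, draw]
LT 270: heading 0 -> 270
RT 180: heading 270 -> 90
FD 14: (10,0) -> (10,14) [heading=90, draw]
FD 9: (10,14) -> (10,23) [heading=90, draw]
BK 16: (10,23) -> (10,7) [heading=90, draw]
LT 270: heading 90 -> 0
LT 180: heading 0 -> 180
RT 202: heading 180 -> 338
RT 134: heading 338 -> 204
Final: pos=(10,7), heading=204, 4 segment(s) drawn

Segment endpoints: x in {0, 10, 10}, y in {0, 7, 14, 23}
xmin=0, ymin=0, xmax=10, ymax=23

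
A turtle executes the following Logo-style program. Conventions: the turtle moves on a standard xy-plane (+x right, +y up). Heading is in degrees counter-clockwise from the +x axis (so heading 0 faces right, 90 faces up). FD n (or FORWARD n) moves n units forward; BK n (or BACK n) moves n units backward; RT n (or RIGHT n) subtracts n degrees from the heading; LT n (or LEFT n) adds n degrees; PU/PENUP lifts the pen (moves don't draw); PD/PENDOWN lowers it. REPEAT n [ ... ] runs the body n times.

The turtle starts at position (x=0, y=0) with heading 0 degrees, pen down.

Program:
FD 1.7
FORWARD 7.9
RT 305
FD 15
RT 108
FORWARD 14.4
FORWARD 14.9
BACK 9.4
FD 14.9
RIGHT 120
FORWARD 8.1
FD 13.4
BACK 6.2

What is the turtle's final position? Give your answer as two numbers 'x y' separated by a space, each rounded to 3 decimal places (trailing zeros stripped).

Answer: 23.961 -17.37

Derivation:
Executing turtle program step by step:
Start: pos=(0,0), heading=0, pen down
FD 1.7: (0,0) -> (1.7,0) [heading=0, draw]
FD 7.9: (1.7,0) -> (9.6,0) [heading=0, draw]
RT 305: heading 0 -> 55
FD 15: (9.6,0) -> (18.204,12.287) [heading=55, draw]
RT 108: heading 55 -> 307
FD 14.4: (18.204,12.287) -> (26.87,0.787) [heading=307, draw]
FD 14.9: (26.87,0.787) -> (35.837,-11.113) [heading=307, draw]
BK 9.4: (35.837,-11.113) -> (30.18,-3.606) [heading=307, draw]
FD 14.9: (30.18,-3.606) -> (39.147,-15.505) [heading=307, draw]
RT 120: heading 307 -> 187
FD 8.1: (39.147,-15.505) -> (31.107,-16.492) [heading=187, draw]
FD 13.4: (31.107,-16.492) -> (17.807,-18.125) [heading=187, draw]
BK 6.2: (17.807,-18.125) -> (23.961,-17.37) [heading=187, draw]
Final: pos=(23.961,-17.37), heading=187, 10 segment(s) drawn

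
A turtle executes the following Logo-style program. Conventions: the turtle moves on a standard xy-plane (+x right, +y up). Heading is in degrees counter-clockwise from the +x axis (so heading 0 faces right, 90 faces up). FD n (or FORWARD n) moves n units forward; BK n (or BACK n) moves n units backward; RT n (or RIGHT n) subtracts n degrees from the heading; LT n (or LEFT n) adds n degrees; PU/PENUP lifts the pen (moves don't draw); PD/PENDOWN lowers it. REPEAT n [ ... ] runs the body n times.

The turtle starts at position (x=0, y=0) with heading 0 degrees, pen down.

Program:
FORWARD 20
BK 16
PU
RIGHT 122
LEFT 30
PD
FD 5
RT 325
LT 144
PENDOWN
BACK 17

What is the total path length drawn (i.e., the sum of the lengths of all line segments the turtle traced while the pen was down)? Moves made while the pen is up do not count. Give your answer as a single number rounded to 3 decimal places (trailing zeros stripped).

Executing turtle program step by step:
Start: pos=(0,0), heading=0, pen down
FD 20: (0,0) -> (20,0) [heading=0, draw]
BK 16: (20,0) -> (4,0) [heading=0, draw]
PU: pen up
RT 122: heading 0 -> 238
LT 30: heading 238 -> 268
PD: pen down
FD 5: (4,0) -> (3.826,-4.997) [heading=268, draw]
RT 325: heading 268 -> 303
LT 144: heading 303 -> 87
PD: pen down
BK 17: (3.826,-4.997) -> (2.936,-21.974) [heading=87, draw]
Final: pos=(2.936,-21.974), heading=87, 4 segment(s) drawn

Segment lengths:
  seg 1: (0,0) -> (20,0), length = 20
  seg 2: (20,0) -> (4,0), length = 16
  seg 3: (4,0) -> (3.826,-4.997), length = 5
  seg 4: (3.826,-4.997) -> (2.936,-21.974), length = 17
Total = 58

Answer: 58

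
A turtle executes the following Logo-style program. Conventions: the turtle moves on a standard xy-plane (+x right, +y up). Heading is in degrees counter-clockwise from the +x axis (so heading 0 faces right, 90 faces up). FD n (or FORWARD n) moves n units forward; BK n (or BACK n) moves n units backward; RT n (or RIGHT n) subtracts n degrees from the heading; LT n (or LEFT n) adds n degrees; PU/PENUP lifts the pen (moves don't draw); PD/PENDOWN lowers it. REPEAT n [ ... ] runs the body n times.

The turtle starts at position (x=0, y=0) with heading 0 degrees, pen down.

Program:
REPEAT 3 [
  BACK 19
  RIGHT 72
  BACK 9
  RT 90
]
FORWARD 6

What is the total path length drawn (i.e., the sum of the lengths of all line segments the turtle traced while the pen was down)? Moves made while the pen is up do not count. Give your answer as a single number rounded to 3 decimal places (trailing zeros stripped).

Executing turtle program step by step:
Start: pos=(0,0), heading=0, pen down
REPEAT 3 [
  -- iteration 1/3 --
  BK 19: (0,0) -> (-19,0) [heading=0, draw]
  RT 72: heading 0 -> 288
  BK 9: (-19,0) -> (-21.781,8.56) [heading=288, draw]
  RT 90: heading 288 -> 198
  -- iteration 2/3 --
  BK 19: (-21.781,8.56) -> (-3.711,14.431) [heading=198, draw]
  RT 72: heading 198 -> 126
  BK 9: (-3.711,14.431) -> (1.579,7.15) [heading=126, draw]
  RT 90: heading 126 -> 36
  -- iteration 3/3 --
  BK 19: (1.579,7.15) -> (-13.792,-4.018) [heading=36, draw]
  RT 72: heading 36 -> 324
  BK 9: (-13.792,-4.018) -> (-21.073,1.272) [heading=324, draw]
  RT 90: heading 324 -> 234
]
FD 6: (-21.073,1.272) -> (-24.6,-3.582) [heading=234, draw]
Final: pos=(-24.6,-3.582), heading=234, 7 segment(s) drawn

Segment lengths:
  seg 1: (0,0) -> (-19,0), length = 19
  seg 2: (-19,0) -> (-21.781,8.56), length = 9
  seg 3: (-21.781,8.56) -> (-3.711,14.431), length = 19
  seg 4: (-3.711,14.431) -> (1.579,7.15), length = 9
  seg 5: (1.579,7.15) -> (-13.792,-4.018), length = 19
  seg 6: (-13.792,-4.018) -> (-21.073,1.272), length = 9
  seg 7: (-21.073,1.272) -> (-24.6,-3.582), length = 6
Total = 90

Answer: 90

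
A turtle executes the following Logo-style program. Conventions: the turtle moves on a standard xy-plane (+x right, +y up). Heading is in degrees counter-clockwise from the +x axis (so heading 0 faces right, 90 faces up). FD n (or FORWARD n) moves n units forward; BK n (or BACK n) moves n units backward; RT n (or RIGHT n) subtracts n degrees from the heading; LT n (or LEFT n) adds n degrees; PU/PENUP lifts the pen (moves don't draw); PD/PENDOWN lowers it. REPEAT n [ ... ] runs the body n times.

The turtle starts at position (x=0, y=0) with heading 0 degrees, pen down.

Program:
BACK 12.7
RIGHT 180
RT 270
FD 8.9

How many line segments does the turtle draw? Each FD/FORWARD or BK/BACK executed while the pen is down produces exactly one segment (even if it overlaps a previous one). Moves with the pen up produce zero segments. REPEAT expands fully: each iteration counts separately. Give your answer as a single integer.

Executing turtle program step by step:
Start: pos=(0,0), heading=0, pen down
BK 12.7: (0,0) -> (-12.7,0) [heading=0, draw]
RT 180: heading 0 -> 180
RT 270: heading 180 -> 270
FD 8.9: (-12.7,0) -> (-12.7,-8.9) [heading=270, draw]
Final: pos=(-12.7,-8.9), heading=270, 2 segment(s) drawn
Segments drawn: 2

Answer: 2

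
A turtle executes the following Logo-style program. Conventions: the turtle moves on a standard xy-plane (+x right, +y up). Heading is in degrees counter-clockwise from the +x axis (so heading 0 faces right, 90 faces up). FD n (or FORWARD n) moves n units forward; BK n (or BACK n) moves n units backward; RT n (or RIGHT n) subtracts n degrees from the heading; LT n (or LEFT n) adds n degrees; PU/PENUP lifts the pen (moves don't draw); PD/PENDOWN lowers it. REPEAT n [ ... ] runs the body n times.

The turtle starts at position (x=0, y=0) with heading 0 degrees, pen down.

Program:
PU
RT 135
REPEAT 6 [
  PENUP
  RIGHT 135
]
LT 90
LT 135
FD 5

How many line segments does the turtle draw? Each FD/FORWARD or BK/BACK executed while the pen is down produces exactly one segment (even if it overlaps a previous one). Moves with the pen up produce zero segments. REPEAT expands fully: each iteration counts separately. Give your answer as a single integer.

Executing turtle program step by step:
Start: pos=(0,0), heading=0, pen down
PU: pen up
RT 135: heading 0 -> 225
REPEAT 6 [
  -- iteration 1/6 --
  PU: pen up
  RT 135: heading 225 -> 90
  -- iteration 2/6 --
  PU: pen up
  RT 135: heading 90 -> 315
  -- iteration 3/6 --
  PU: pen up
  RT 135: heading 315 -> 180
  -- iteration 4/6 --
  PU: pen up
  RT 135: heading 180 -> 45
  -- iteration 5/6 --
  PU: pen up
  RT 135: heading 45 -> 270
  -- iteration 6/6 --
  PU: pen up
  RT 135: heading 270 -> 135
]
LT 90: heading 135 -> 225
LT 135: heading 225 -> 0
FD 5: (0,0) -> (5,0) [heading=0, move]
Final: pos=(5,0), heading=0, 0 segment(s) drawn
Segments drawn: 0

Answer: 0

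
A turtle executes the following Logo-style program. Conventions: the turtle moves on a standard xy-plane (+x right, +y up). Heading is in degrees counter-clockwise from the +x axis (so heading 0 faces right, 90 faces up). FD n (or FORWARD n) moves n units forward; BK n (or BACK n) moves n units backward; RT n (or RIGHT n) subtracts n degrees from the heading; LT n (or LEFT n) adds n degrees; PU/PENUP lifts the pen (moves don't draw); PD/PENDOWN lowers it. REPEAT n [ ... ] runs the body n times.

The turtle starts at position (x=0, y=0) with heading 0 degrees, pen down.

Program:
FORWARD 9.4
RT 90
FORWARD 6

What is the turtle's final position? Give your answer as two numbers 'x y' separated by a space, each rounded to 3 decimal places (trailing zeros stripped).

Executing turtle program step by step:
Start: pos=(0,0), heading=0, pen down
FD 9.4: (0,0) -> (9.4,0) [heading=0, draw]
RT 90: heading 0 -> 270
FD 6: (9.4,0) -> (9.4,-6) [heading=270, draw]
Final: pos=(9.4,-6), heading=270, 2 segment(s) drawn

Answer: 9.4 -6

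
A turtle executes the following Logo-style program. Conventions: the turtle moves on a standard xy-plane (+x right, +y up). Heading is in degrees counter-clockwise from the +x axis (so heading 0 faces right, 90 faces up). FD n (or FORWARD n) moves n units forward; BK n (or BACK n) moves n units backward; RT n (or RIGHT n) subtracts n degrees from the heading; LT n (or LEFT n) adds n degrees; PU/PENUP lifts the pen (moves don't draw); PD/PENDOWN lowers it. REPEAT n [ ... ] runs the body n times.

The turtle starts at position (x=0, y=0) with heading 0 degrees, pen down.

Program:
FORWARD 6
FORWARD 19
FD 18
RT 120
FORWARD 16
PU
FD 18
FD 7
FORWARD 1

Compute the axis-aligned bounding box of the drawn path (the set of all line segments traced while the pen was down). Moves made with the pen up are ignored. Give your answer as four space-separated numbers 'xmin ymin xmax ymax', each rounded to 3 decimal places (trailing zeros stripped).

Executing turtle program step by step:
Start: pos=(0,0), heading=0, pen down
FD 6: (0,0) -> (6,0) [heading=0, draw]
FD 19: (6,0) -> (25,0) [heading=0, draw]
FD 18: (25,0) -> (43,0) [heading=0, draw]
RT 120: heading 0 -> 240
FD 16: (43,0) -> (35,-13.856) [heading=240, draw]
PU: pen up
FD 18: (35,-13.856) -> (26,-29.445) [heading=240, move]
FD 7: (26,-29.445) -> (22.5,-35.507) [heading=240, move]
FD 1: (22.5,-35.507) -> (22,-36.373) [heading=240, move]
Final: pos=(22,-36.373), heading=240, 4 segment(s) drawn

Segment endpoints: x in {0, 6, 25, 35, 43}, y in {-13.856, 0}
xmin=0, ymin=-13.856, xmax=43, ymax=0

Answer: 0 -13.856 43 0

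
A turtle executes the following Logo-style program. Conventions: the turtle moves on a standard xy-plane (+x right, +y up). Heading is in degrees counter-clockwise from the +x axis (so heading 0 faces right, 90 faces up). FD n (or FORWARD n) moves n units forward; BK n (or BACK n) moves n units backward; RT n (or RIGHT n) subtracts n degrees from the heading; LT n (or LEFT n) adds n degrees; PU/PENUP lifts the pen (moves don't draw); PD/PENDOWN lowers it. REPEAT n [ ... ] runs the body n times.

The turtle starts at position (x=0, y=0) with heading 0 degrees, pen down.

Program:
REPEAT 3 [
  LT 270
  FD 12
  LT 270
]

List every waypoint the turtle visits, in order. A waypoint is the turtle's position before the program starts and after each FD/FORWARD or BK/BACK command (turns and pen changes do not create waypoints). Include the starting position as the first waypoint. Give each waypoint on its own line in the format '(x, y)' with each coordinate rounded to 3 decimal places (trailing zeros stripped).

Answer: (0, 0)
(0, -12)
(0, 0)
(0, -12)

Derivation:
Executing turtle program step by step:
Start: pos=(0,0), heading=0, pen down
REPEAT 3 [
  -- iteration 1/3 --
  LT 270: heading 0 -> 270
  FD 12: (0,0) -> (0,-12) [heading=270, draw]
  LT 270: heading 270 -> 180
  -- iteration 2/3 --
  LT 270: heading 180 -> 90
  FD 12: (0,-12) -> (0,0) [heading=90, draw]
  LT 270: heading 90 -> 0
  -- iteration 3/3 --
  LT 270: heading 0 -> 270
  FD 12: (0,0) -> (0,-12) [heading=270, draw]
  LT 270: heading 270 -> 180
]
Final: pos=(0,-12), heading=180, 3 segment(s) drawn
Waypoints (4 total):
(0, 0)
(0, -12)
(0, 0)
(0, -12)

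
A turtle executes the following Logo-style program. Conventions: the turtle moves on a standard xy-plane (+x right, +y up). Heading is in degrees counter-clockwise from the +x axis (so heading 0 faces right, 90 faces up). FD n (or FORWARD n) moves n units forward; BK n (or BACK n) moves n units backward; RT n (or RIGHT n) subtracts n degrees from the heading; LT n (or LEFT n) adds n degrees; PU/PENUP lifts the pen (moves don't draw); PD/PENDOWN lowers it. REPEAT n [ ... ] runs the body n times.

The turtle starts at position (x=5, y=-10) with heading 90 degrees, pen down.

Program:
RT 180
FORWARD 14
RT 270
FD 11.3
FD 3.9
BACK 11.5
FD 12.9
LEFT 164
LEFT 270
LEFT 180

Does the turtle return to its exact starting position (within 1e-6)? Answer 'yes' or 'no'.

Answer: no

Derivation:
Executing turtle program step by step:
Start: pos=(5,-10), heading=90, pen down
RT 180: heading 90 -> 270
FD 14: (5,-10) -> (5,-24) [heading=270, draw]
RT 270: heading 270 -> 0
FD 11.3: (5,-24) -> (16.3,-24) [heading=0, draw]
FD 3.9: (16.3,-24) -> (20.2,-24) [heading=0, draw]
BK 11.5: (20.2,-24) -> (8.7,-24) [heading=0, draw]
FD 12.9: (8.7,-24) -> (21.6,-24) [heading=0, draw]
LT 164: heading 0 -> 164
LT 270: heading 164 -> 74
LT 180: heading 74 -> 254
Final: pos=(21.6,-24), heading=254, 5 segment(s) drawn

Start position: (5, -10)
Final position: (21.6, -24)
Distance = 21.715; >= 1e-6 -> NOT closed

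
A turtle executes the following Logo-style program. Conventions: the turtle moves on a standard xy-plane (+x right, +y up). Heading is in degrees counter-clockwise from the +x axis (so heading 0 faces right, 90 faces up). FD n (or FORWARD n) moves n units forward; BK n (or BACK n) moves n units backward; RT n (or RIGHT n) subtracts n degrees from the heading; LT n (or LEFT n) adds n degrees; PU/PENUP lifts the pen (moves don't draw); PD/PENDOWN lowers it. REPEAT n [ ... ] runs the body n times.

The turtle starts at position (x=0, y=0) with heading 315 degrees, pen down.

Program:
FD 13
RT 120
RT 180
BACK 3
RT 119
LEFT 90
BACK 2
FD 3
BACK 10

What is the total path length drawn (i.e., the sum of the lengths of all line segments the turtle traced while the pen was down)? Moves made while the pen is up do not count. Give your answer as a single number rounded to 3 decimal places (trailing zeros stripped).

Answer: 31

Derivation:
Executing turtle program step by step:
Start: pos=(0,0), heading=315, pen down
FD 13: (0,0) -> (9.192,-9.192) [heading=315, draw]
RT 120: heading 315 -> 195
RT 180: heading 195 -> 15
BK 3: (9.192,-9.192) -> (6.295,-9.969) [heading=15, draw]
RT 119: heading 15 -> 256
LT 90: heading 256 -> 346
BK 2: (6.295,-9.969) -> (4.354,-9.485) [heading=346, draw]
FD 3: (4.354,-9.485) -> (7.265,-10.211) [heading=346, draw]
BK 10: (7.265,-10.211) -> (-2.438,-7.792) [heading=346, draw]
Final: pos=(-2.438,-7.792), heading=346, 5 segment(s) drawn

Segment lengths:
  seg 1: (0,0) -> (9.192,-9.192), length = 13
  seg 2: (9.192,-9.192) -> (6.295,-9.969), length = 3
  seg 3: (6.295,-9.969) -> (4.354,-9.485), length = 2
  seg 4: (4.354,-9.485) -> (7.265,-10.211), length = 3
  seg 5: (7.265,-10.211) -> (-2.438,-7.792), length = 10
Total = 31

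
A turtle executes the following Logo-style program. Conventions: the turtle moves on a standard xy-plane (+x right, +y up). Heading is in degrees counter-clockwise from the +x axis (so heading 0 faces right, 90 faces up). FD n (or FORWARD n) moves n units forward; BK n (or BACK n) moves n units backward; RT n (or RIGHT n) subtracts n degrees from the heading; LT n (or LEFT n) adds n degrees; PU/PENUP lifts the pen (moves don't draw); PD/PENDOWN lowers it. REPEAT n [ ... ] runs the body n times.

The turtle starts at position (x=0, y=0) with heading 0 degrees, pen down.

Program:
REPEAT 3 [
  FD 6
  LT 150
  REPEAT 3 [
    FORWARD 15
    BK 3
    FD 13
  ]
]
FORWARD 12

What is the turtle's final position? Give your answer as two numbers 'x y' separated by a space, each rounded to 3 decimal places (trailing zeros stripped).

Answer: -23.648 57.352

Derivation:
Executing turtle program step by step:
Start: pos=(0,0), heading=0, pen down
REPEAT 3 [
  -- iteration 1/3 --
  FD 6: (0,0) -> (6,0) [heading=0, draw]
  LT 150: heading 0 -> 150
  REPEAT 3 [
    -- iteration 1/3 --
    FD 15: (6,0) -> (-6.99,7.5) [heading=150, draw]
    BK 3: (-6.99,7.5) -> (-4.392,6) [heading=150, draw]
    FD 13: (-4.392,6) -> (-15.651,12.5) [heading=150, draw]
    -- iteration 2/3 --
    FD 15: (-15.651,12.5) -> (-28.641,20) [heading=150, draw]
    BK 3: (-28.641,20) -> (-26.043,18.5) [heading=150, draw]
    FD 13: (-26.043,18.5) -> (-37.301,25) [heading=150, draw]
    -- iteration 3/3 --
    FD 15: (-37.301,25) -> (-50.292,32.5) [heading=150, draw]
    BK 3: (-50.292,32.5) -> (-47.694,31) [heading=150, draw]
    FD 13: (-47.694,31) -> (-58.952,37.5) [heading=150, draw]
  ]
  -- iteration 2/3 --
  FD 6: (-58.952,37.5) -> (-64.148,40.5) [heading=150, draw]
  LT 150: heading 150 -> 300
  REPEAT 3 [
    -- iteration 1/3 --
    FD 15: (-64.148,40.5) -> (-56.648,27.51) [heading=300, draw]
    BK 3: (-56.648,27.51) -> (-58.148,30.108) [heading=300, draw]
    FD 13: (-58.148,30.108) -> (-51.648,18.849) [heading=300, draw]
    -- iteration 2/3 --
    FD 15: (-51.648,18.849) -> (-44.148,5.859) [heading=300, draw]
    BK 3: (-44.148,5.859) -> (-45.648,8.457) [heading=300, draw]
    FD 13: (-45.648,8.457) -> (-39.148,-2.801) [heading=300, draw]
    -- iteration 3/3 --
    FD 15: (-39.148,-2.801) -> (-31.648,-15.792) [heading=300, draw]
    BK 3: (-31.648,-15.792) -> (-33.148,-13.194) [heading=300, draw]
    FD 13: (-33.148,-13.194) -> (-26.648,-24.452) [heading=300, draw]
  ]
  -- iteration 3/3 --
  FD 6: (-26.648,-24.452) -> (-23.648,-29.648) [heading=300, draw]
  LT 150: heading 300 -> 90
  REPEAT 3 [
    -- iteration 1/3 --
    FD 15: (-23.648,-29.648) -> (-23.648,-14.648) [heading=90, draw]
    BK 3: (-23.648,-14.648) -> (-23.648,-17.648) [heading=90, draw]
    FD 13: (-23.648,-17.648) -> (-23.648,-4.648) [heading=90, draw]
    -- iteration 2/3 --
    FD 15: (-23.648,-4.648) -> (-23.648,10.352) [heading=90, draw]
    BK 3: (-23.648,10.352) -> (-23.648,7.352) [heading=90, draw]
    FD 13: (-23.648,7.352) -> (-23.648,20.352) [heading=90, draw]
    -- iteration 3/3 --
    FD 15: (-23.648,20.352) -> (-23.648,35.352) [heading=90, draw]
    BK 3: (-23.648,35.352) -> (-23.648,32.352) [heading=90, draw]
    FD 13: (-23.648,32.352) -> (-23.648,45.352) [heading=90, draw]
  ]
]
FD 12: (-23.648,45.352) -> (-23.648,57.352) [heading=90, draw]
Final: pos=(-23.648,57.352), heading=90, 31 segment(s) drawn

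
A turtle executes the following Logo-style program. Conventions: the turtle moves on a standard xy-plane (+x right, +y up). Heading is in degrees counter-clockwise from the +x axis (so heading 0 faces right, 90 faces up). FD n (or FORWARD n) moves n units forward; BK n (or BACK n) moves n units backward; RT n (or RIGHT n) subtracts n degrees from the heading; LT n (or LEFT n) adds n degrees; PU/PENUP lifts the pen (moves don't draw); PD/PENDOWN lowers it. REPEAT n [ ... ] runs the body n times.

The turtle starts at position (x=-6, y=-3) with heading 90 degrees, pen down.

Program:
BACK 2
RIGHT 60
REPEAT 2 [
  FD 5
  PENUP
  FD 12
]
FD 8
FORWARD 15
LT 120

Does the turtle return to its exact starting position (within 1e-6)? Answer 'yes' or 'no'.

Answer: no

Derivation:
Executing turtle program step by step:
Start: pos=(-6,-3), heading=90, pen down
BK 2: (-6,-3) -> (-6,-5) [heading=90, draw]
RT 60: heading 90 -> 30
REPEAT 2 [
  -- iteration 1/2 --
  FD 5: (-6,-5) -> (-1.67,-2.5) [heading=30, draw]
  PU: pen up
  FD 12: (-1.67,-2.5) -> (8.722,3.5) [heading=30, move]
  -- iteration 2/2 --
  FD 5: (8.722,3.5) -> (13.053,6) [heading=30, move]
  PU: pen up
  FD 12: (13.053,6) -> (23.445,12) [heading=30, move]
]
FD 8: (23.445,12) -> (30.373,16) [heading=30, move]
FD 15: (30.373,16) -> (43.363,23.5) [heading=30, move]
LT 120: heading 30 -> 150
Final: pos=(43.363,23.5), heading=150, 2 segment(s) drawn

Start position: (-6, -3)
Final position: (43.363, 23.5)
Distance = 56.027; >= 1e-6 -> NOT closed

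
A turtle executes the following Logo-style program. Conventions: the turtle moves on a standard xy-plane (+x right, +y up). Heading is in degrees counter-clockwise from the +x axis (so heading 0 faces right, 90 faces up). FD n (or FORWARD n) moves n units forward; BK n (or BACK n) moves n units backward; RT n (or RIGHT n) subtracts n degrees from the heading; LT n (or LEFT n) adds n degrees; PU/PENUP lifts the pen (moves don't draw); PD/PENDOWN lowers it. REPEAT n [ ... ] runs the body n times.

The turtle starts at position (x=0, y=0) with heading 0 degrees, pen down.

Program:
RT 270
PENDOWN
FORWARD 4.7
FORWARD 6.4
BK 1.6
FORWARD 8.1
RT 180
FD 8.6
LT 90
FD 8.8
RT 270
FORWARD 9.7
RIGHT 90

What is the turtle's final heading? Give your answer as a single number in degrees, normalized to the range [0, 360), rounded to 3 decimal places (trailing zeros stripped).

Executing turtle program step by step:
Start: pos=(0,0), heading=0, pen down
RT 270: heading 0 -> 90
PD: pen down
FD 4.7: (0,0) -> (0,4.7) [heading=90, draw]
FD 6.4: (0,4.7) -> (0,11.1) [heading=90, draw]
BK 1.6: (0,11.1) -> (0,9.5) [heading=90, draw]
FD 8.1: (0,9.5) -> (0,17.6) [heading=90, draw]
RT 180: heading 90 -> 270
FD 8.6: (0,17.6) -> (0,9) [heading=270, draw]
LT 90: heading 270 -> 0
FD 8.8: (0,9) -> (8.8,9) [heading=0, draw]
RT 270: heading 0 -> 90
FD 9.7: (8.8,9) -> (8.8,18.7) [heading=90, draw]
RT 90: heading 90 -> 0
Final: pos=(8.8,18.7), heading=0, 7 segment(s) drawn

Answer: 0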